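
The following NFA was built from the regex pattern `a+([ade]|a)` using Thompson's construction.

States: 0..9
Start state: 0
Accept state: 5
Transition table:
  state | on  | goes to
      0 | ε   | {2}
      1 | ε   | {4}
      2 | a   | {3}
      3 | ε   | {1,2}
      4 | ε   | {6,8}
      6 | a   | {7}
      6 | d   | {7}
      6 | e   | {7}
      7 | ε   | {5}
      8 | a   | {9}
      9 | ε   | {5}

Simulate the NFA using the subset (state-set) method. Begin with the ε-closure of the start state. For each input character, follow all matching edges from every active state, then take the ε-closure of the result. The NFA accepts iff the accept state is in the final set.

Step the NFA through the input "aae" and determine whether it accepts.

S₀ = ε-closure({0}) = {0,2}
'a' @ 1: {1,2,3,4,6,8}
'a' @ 2: {1,2,3,4,5,6,7,8,9}  ✓accept
'e' @ 3: {5,7}  ✓accept
after full input: {5,7}  (accept=5 in)

Answer: ACCEPT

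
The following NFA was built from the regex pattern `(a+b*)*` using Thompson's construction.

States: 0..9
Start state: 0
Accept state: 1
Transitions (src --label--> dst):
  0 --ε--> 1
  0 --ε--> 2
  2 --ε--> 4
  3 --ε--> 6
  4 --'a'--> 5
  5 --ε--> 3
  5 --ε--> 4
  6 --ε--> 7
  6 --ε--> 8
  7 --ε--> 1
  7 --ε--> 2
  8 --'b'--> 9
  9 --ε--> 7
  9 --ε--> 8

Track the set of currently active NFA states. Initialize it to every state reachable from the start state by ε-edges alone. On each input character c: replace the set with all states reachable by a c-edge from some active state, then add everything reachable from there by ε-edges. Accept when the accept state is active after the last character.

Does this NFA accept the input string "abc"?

start: ε-closure({0}) = {0,1,2,4}
'a' @ 1: {1,2,3,4,5,6,7,8}  [accepting]
'b' @ 2: {1,2,4,7,8,9}  [accepting]
'c' @ 3: {}  — no active states
final: {}; accept 1 not in set

Answer: REJECT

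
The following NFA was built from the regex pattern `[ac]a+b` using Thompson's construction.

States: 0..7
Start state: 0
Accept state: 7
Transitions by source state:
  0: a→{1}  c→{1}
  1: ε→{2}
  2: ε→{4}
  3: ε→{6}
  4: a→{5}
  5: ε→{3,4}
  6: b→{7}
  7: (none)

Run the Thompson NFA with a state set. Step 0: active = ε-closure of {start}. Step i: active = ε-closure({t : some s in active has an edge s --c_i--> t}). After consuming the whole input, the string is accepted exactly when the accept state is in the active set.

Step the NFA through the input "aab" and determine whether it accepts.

S₀ = ε-closure({0}) = {0}
'a' @ 1: {1,2,4}
'a' @ 2: {3,4,5,6}
'b' @ 3: {7}  (accept∈set)
after full input: {7}  (accept=7 in)

Answer: ACCEPT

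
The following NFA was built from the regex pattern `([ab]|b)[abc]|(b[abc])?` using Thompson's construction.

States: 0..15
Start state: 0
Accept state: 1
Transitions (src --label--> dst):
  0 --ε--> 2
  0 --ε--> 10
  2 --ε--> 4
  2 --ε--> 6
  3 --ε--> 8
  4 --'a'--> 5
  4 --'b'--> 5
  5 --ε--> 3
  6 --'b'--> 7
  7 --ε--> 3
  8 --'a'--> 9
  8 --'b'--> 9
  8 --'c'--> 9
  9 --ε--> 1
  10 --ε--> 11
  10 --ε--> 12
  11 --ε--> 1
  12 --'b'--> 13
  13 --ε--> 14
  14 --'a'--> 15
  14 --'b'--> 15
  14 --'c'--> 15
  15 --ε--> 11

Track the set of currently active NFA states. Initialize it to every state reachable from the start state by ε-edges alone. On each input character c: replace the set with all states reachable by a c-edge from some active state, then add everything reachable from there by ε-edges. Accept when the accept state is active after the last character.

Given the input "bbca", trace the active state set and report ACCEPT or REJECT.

initial (ε-close {0}): {0,1,2,4,6,10,11,12}
'b' @ 1: {3,5,7,8,13,14}
'b' @ 2: {1,9,11,15}  [accepting]
'c' @ 3: {}  — state set empty
rest 'a' ignored (set empty)
final: {}; accept 1 not in set

Answer: REJECT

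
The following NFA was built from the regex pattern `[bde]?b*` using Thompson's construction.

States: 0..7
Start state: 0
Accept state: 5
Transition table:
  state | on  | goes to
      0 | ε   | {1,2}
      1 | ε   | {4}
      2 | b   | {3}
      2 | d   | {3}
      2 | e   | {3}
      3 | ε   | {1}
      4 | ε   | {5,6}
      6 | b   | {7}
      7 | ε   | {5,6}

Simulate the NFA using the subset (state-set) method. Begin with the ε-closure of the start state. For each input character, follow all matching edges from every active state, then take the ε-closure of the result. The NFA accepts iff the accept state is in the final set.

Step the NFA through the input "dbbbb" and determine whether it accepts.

S₀ = ε-closure({0}) = {0,1,2,4,5,6}
'd' @ 1: {1,3,4,5,6}  ✓accept
'b' @ 2: {5,6,7}  ✓accept
'b' @ 3: {5,6,7}  ✓accept
'b' @ 4: {5,6,7}  ✓accept
'b' @ 5: {5,6,7}  ✓accept
end set {5,6,7} — state 5 in

Answer: ACCEPT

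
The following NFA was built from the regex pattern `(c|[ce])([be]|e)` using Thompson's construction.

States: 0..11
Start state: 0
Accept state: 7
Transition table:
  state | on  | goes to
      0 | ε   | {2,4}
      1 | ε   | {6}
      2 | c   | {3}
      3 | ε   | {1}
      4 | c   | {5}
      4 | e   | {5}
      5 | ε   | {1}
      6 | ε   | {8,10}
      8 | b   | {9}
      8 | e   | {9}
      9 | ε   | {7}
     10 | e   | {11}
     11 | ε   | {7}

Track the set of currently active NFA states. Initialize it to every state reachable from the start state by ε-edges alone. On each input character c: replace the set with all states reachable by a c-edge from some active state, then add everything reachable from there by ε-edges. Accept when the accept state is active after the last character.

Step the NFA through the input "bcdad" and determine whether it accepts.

S₀ = ε-closure({0}) = {0,2,4}
'b' @ 1: {}  — dead — no transitions
rest 'cdad' ignored (set empty)
after full input: {}  (accept=7 not in)

Answer: REJECT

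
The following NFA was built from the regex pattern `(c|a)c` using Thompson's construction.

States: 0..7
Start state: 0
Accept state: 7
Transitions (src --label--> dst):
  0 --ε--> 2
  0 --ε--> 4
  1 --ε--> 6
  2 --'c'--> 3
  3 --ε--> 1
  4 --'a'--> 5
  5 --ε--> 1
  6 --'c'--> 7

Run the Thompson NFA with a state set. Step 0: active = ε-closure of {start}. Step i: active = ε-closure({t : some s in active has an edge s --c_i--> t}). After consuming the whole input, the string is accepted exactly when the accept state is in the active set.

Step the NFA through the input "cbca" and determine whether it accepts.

Answer: REJECT

Steps:
initial (ε-close {0}): {0,2,4}
'c' @ 1: {1,3,6}
'b' @ 2: {}  — state set empty
rest 'ca' ignored (set empty)
final: {}; accept 7 not in set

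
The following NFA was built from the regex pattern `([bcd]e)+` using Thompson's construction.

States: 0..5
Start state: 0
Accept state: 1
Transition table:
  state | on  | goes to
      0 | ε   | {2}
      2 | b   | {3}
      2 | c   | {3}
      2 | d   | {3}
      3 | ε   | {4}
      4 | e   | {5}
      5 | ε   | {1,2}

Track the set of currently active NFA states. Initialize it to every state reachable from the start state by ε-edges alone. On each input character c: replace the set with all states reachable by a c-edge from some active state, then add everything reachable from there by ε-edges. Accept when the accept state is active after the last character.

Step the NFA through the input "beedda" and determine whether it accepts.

Answer: REJECT

Steps:
S₀ = ε-closure({0}) = {0,2}
'b' @ 1: {3,4}
'e' @ 2: {1,2,5}  (accept∈set)
'e' @ 3: {}  — dead — no transitions
rest 'dda' ignored (set empty)
after full input: {}  (accept=1 not in)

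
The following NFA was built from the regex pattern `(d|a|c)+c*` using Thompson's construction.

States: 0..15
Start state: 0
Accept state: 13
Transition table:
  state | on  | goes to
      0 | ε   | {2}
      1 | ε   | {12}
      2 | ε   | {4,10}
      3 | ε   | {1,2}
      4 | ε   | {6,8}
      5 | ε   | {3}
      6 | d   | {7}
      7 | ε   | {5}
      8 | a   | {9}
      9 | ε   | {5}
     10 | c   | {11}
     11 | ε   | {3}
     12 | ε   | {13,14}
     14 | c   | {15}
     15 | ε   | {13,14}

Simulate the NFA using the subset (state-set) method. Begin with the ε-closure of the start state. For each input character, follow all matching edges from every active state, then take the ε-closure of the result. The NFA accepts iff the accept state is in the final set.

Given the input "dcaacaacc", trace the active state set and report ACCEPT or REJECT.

start: ε-closure({0}) = {0,2,4,6,8,10}
'd' @ 1: {1,2,3,4,5,6,7,8,10,12,13,14}  [accepting]
'c' @ 2: {1,2,3,4,6,8,10,11,12,13,14,15}  [accepting]
'a' @ 3: {1,2,3,4,5,6,8,9,10,12,13,14}  [accepting]
'a' @ 4: {1,2,3,4,5,6,8,9,10,12,13,14}  [accepting]
'c' @ 5: {1,2,3,4,6,8,10,11,12,13,14,15}  [accepting]
'a' @ 6: {1,2,3,4,5,6,8,9,10,12,13,14}  [accepting]
'a' @ 7: {1,2,3,4,5,6,8,9,10,12,13,14}  [accepting]
'c' @ 8: {1,2,3,4,6,8,10,11,12,13,14,15}  [accepting]
'c' @ 9: {1,2,3,4,6,8,10,11,12,13,14,15}  [accepting]
end set {1,2,3,4,6,8,10,11,12,13,14,15} — state 13 in

Answer: ACCEPT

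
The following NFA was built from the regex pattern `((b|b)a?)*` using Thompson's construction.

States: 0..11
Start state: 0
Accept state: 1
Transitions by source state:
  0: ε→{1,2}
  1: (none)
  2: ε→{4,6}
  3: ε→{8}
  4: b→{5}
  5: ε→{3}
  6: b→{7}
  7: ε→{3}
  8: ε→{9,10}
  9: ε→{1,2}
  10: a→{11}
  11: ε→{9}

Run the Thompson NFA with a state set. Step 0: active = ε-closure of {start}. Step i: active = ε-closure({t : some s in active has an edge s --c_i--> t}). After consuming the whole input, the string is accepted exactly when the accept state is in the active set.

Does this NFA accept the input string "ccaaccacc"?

S₀ = ε-closure({0}) = {0,1,2,4,6}
'c' @ 1: {}  — dead — no transitions
rest 'caaccacc' ignored (set empty)
end set {} — state 1 not in

Answer: REJECT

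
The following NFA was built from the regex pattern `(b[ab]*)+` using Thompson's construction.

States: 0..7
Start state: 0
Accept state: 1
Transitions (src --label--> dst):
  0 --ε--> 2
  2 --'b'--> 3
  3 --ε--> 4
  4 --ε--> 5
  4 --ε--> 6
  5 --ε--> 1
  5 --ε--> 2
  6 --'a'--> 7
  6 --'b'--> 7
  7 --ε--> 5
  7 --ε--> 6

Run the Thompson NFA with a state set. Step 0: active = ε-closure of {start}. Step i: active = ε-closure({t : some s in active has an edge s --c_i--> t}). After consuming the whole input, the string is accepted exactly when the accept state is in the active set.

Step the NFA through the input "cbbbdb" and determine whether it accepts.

Answer: REJECT

Derivation:
S₀ = ε-closure({0}) = {0,2}
'c' @ 1: {}  — no active states
rest 'bbbdb' ignored (set empty)
final: {}; accept 1 not in set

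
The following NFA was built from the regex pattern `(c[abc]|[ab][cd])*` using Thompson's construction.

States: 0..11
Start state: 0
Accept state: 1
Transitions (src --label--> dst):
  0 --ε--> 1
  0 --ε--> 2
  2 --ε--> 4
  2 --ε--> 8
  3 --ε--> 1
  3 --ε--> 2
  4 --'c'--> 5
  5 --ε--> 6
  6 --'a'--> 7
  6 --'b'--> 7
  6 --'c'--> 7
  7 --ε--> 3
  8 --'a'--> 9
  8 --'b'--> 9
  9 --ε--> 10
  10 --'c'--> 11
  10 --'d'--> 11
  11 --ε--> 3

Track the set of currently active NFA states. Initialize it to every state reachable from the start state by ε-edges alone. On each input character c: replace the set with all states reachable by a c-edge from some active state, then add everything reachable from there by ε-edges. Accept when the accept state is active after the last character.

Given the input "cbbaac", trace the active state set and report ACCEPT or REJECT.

S₀ = ε-closure({0}) = {0,1,2,4,8}
'c' @ 1: {5,6}
'b' @ 2: {1,2,3,4,7,8}  ✓accept
'b' @ 3: {9,10}
'a' @ 4: {}  — no active states
rest 'ac' ignored (set empty)
after full input: {}  (accept=1 not in)

Answer: REJECT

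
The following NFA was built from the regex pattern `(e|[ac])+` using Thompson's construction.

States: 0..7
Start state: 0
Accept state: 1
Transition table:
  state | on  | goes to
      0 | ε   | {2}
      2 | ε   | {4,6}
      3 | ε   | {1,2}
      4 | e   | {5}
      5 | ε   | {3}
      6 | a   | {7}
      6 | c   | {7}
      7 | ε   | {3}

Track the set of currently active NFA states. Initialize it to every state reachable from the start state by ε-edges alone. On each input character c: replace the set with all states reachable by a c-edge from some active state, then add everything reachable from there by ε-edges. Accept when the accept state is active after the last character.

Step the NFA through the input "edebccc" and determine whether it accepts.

Answer: REJECT

Steps:
S₀ = ε-closure({0}) = {0,2,4,6}
'e' @ 1: {1,2,3,4,5,6}  [accepting]
'd' @ 2: {}  — no active states
rest 'ebccc' ignored (set empty)
end set {} — state 1 not in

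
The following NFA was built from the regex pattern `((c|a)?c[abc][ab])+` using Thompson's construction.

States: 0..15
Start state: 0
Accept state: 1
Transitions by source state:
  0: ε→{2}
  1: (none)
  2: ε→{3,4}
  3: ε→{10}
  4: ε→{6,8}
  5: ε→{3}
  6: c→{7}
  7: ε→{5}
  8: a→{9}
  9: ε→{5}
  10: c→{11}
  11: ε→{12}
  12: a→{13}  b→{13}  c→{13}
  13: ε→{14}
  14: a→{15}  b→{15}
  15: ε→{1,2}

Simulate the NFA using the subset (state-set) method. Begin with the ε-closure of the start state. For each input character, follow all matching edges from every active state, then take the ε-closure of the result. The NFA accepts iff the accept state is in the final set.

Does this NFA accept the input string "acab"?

Answer: ACCEPT

Trace:
S₀ = ε-closure({0}) = {0,2,3,4,6,8,10}
'a' @ 1: {3,5,9,10}
'c' @ 2: {11,12}
'a' @ 3: {13,14}
'b' @ 4: {1,2,3,4,6,8,10,15}  ✓accept
end set {1,2,3,4,6,8,10,15} — state 1 in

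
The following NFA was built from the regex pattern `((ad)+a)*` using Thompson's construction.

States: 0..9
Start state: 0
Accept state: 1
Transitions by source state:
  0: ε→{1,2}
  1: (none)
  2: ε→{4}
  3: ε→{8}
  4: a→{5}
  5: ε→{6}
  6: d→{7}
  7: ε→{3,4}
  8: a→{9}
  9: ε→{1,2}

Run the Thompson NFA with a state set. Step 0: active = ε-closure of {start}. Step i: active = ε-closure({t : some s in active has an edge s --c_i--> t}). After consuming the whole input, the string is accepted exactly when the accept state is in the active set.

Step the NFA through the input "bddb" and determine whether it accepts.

Answer: REJECT

Trace:
initial (ε-close {0}): {0,1,2,4}
'b' @ 1: {}  — dead — no transitions
rest 'ddb' ignored (set empty)
after full input: {}  (accept=1 not in)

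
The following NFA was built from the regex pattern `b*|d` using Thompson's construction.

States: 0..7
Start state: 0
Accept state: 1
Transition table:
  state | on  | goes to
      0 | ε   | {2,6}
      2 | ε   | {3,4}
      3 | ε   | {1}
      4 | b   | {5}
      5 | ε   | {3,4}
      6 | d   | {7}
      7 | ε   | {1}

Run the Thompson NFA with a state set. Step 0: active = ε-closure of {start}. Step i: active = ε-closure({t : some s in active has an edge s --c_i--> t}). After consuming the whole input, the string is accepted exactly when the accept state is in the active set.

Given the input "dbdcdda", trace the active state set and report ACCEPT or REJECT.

Answer: REJECT

Trace:
initial (ε-close {0}): {0,1,2,3,4,6}
'd' @ 1: {1,7}  [accepting]
'b' @ 2: {}  — no active states
rest 'dcdda' ignored (set empty)
end set {} — state 1 not in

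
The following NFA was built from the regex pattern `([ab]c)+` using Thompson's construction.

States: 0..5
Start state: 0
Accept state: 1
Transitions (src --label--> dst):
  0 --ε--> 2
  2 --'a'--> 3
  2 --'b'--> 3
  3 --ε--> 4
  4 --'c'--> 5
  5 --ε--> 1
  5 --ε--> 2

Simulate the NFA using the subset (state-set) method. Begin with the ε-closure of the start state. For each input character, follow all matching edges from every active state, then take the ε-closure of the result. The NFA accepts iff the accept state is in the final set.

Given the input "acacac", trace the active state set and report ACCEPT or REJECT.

Answer: ACCEPT

Derivation:
start: ε-closure({0}) = {0,2}
'a' @ 1: {3,4}
'c' @ 2: {1,2,5}  ✓accept
'a' @ 3: {3,4}
'c' @ 4: {1,2,5}  ✓accept
'a' @ 5: {3,4}
'c' @ 6: {1,2,5}  ✓accept
after full input: {1,2,5}  (accept=1 in)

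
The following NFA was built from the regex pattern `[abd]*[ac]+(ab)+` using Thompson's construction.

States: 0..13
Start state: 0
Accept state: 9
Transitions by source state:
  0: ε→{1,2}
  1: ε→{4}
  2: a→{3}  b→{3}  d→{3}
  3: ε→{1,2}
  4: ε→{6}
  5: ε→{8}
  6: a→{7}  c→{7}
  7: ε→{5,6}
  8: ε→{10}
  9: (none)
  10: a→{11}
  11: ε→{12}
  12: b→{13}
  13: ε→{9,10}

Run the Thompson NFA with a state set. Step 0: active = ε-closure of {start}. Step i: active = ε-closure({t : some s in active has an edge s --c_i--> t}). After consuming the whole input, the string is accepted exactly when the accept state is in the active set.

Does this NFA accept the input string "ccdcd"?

Answer: REJECT

Trace:
start: ε-closure({0}) = {0,1,2,4,6}
'c' @ 1: {5,6,7,8,10}
'c' @ 2: {5,6,7,8,10}
'd' @ 3: {}  — no active states
rest 'cd' ignored (set empty)
end set {} — state 9 not in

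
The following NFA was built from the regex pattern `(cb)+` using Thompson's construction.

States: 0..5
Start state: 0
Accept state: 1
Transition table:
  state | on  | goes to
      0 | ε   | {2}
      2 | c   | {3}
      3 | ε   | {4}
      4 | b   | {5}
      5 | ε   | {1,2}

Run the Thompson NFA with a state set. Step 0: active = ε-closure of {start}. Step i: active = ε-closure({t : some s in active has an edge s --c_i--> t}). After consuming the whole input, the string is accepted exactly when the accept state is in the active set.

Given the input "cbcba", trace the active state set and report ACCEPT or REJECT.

Answer: REJECT

Trace:
initial (ε-close {0}): {0,2}
'c' @ 1: {3,4}
'b' @ 2: {1,2,5}  ✓accept
'c' @ 3: {3,4}
'b' @ 4: {1,2,5}  ✓accept
'a' @ 5: {}  — state set empty
after full input: {}  (accept=1 not in)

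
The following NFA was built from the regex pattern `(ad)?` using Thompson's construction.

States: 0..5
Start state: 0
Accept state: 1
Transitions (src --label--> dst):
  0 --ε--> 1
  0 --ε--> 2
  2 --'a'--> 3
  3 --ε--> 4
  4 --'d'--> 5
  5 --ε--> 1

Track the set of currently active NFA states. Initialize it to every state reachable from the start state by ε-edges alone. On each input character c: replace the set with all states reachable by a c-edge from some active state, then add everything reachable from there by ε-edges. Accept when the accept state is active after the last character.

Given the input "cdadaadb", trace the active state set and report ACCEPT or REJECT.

Answer: REJECT

Steps:
S₀ = ε-closure({0}) = {0,1,2}
'c' @ 1: {}  — dead — no transitions
rest 'dadaadb' ignored (set empty)
end set {} — state 1 not in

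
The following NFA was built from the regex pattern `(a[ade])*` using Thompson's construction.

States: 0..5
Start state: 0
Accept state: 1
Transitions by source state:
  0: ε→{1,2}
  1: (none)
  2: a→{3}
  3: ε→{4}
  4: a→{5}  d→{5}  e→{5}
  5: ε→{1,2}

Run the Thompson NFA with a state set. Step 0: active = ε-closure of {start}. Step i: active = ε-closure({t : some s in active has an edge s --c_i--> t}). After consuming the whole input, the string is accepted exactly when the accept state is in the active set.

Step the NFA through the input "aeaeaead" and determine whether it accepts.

Answer: ACCEPT

Steps:
start: ε-closure({0}) = {0,1,2}
'a' @ 1: {3,4}
'e' @ 2: {1,2,5}  ✓accept
'a' @ 3: {3,4}
'e' @ 4: {1,2,5}  ✓accept
'a' @ 5: {3,4}
'e' @ 6: {1,2,5}  ✓accept
'a' @ 7: {3,4}
'd' @ 8: {1,2,5}  ✓accept
final: {1,2,5}; accept 1 in set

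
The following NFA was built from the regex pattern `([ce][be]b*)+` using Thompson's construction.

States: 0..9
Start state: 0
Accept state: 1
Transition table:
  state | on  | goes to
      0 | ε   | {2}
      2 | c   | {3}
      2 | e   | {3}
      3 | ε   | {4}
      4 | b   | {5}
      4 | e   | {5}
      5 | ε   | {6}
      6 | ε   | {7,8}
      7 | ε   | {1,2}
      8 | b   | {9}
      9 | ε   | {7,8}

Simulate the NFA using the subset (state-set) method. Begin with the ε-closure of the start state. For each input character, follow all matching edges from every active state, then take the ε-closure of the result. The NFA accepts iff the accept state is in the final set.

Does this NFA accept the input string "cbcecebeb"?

Answer: ACCEPT

Trace:
initial (ε-close {0}): {0,2}
'c' @ 1: {3,4}
'b' @ 2: {1,2,5,6,7,8}  ✓accept
'c' @ 3: {3,4}
'e' @ 4: {1,2,5,6,7,8}  ✓accept
'c' @ 5: {3,4}
'e' @ 6: {1,2,5,6,7,8}  ✓accept
'b' @ 7: {1,2,7,8,9}  ✓accept
'e' @ 8: {3,4}
'b' @ 9: {1,2,5,6,7,8}  ✓accept
after full input: {1,2,5,6,7,8}  (accept=1 in)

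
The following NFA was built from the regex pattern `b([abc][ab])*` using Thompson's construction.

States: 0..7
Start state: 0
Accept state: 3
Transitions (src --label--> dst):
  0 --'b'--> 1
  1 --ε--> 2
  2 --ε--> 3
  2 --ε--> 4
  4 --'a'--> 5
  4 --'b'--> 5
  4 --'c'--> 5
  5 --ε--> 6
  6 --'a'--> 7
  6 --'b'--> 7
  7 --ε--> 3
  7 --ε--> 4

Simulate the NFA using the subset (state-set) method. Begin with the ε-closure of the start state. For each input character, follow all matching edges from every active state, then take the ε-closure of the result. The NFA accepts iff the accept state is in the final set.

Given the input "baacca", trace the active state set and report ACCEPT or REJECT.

Answer: REJECT

Steps:
S₀ = ε-closure({0}) = {0}
'b' @ 1: {1,2,3,4}  (accept∈set)
'a' @ 2: {5,6}
'a' @ 3: {3,4,7}  (accept∈set)
'c' @ 4: {5,6}
'c' @ 5: {}  — dead — no transitions
rest 'a' ignored (set empty)
end set {} — state 3 not in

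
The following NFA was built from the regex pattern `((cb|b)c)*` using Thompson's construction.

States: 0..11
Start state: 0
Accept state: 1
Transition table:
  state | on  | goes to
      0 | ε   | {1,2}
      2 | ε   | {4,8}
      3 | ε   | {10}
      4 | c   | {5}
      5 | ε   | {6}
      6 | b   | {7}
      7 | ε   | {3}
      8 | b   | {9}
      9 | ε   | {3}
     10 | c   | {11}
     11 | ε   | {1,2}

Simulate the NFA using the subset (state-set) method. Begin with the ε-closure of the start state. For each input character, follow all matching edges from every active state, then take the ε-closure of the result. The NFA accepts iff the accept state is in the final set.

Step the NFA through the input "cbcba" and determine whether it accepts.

Answer: REJECT

Derivation:
start: ε-closure({0}) = {0,1,2,4,8}
'c' @ 1: {5,6}
'b' @ 2: {3,7,10}
'c' @ 3: {1,2,4,8,11}  (accept∈set)
'b' @ 4: {3,9,10}
'a' @ 5: {}  — dead — no transitions
end set {} — state 1 not in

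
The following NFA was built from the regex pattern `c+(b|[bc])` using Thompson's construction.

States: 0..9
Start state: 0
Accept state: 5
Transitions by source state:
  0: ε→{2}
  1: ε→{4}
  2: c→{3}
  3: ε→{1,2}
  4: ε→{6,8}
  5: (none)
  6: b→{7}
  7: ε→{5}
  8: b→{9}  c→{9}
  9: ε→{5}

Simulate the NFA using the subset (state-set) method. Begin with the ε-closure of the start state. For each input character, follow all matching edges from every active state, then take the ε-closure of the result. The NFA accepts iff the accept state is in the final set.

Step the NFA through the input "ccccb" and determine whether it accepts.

Answer: ACCEPT

Derivation:
S₀ = ε-closure({0}) = {0,2}
'c' @ 1: {1,2,3,4,6,8}
'c' @ 2: {1,2,3,4,5,6,8,9}  (accept∈set)
'c' @ 3: {1,2,3,4,5,6,8,9}  (accept∈set)
'c' @ 4: {1,2,3,4,5,6,8,9}  (accept∈set)
'b' @ 5: {5,7,9}  (accept∈set)
final: {5,7,9}; accept 5 in set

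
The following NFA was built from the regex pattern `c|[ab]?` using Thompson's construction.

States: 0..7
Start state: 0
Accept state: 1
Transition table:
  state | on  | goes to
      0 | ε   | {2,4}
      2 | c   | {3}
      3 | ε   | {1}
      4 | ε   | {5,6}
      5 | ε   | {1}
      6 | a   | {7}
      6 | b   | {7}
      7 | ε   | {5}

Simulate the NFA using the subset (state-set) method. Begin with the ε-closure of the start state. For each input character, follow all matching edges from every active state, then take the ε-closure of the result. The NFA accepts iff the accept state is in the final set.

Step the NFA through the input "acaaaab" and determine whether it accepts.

Answer: REJECT

Trace:
initial (ε-close {0}): {0,1,2,4,5,6}
'a' @ 1: {1,5,7}  [accepting]
'c' @ 2: {}  — no active states
rest 'aaaab' ignored (set empty)
final: {}; accept 1 not in set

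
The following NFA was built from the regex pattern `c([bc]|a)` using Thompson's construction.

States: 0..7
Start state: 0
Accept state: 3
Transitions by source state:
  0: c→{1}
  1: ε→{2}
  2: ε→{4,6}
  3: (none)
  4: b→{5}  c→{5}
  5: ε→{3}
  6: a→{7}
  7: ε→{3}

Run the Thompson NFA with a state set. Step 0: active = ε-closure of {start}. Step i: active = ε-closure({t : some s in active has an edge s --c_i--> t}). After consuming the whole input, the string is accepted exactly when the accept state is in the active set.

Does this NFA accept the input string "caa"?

start: ε-closure({0}) = {0}
'c' @ 1: {1,2,4,6}
'a' @ 2: {3,7}  (accept∈set)
'a' @ 3: {}  — no active states
end set {} — state 3 not in

Answer: REJECT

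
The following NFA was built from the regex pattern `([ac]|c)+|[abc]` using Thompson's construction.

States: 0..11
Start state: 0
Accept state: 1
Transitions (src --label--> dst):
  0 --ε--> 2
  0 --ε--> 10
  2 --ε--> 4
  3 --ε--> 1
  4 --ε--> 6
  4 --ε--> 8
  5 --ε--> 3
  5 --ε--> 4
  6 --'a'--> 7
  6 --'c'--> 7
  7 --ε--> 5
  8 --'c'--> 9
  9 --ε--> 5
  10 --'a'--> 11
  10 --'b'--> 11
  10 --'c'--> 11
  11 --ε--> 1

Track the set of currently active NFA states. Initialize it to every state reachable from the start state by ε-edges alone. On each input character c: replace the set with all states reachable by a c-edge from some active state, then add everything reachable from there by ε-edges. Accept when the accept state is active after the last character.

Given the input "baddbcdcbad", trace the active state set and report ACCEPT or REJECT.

Answer: REJECT

Derivation:
start: ε-closure({0}) = {0,2,4,6,8,10}
'b' @ 1: {1,11}  (accept∈set)
'a' @ 2: {}  — no active states
rest 'ddbcdcbad' ignored (set empty)
end set {} — state 1 not in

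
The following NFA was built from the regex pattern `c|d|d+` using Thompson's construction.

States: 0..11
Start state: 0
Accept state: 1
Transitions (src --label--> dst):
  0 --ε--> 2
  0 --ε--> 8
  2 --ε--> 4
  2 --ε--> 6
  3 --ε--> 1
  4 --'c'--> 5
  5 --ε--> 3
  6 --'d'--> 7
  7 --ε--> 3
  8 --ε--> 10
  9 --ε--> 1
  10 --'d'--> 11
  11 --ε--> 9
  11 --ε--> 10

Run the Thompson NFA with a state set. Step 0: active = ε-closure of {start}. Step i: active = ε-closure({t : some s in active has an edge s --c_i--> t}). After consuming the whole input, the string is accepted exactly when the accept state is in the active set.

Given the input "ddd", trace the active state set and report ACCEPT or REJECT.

Answer: ACCEPT

Trace:
S₀ = ε-closure({0}) = {0,2,4,6,8,10}
'd' @ 1: {1,3,7,9,10,11}  (accept∈set)
'd' @ 2: {1,9,10,11}  (accept∈set)
'd' @ 3: {1,9,10,11}  (accept∈set)
end set {1,9,10,11} — state 1 in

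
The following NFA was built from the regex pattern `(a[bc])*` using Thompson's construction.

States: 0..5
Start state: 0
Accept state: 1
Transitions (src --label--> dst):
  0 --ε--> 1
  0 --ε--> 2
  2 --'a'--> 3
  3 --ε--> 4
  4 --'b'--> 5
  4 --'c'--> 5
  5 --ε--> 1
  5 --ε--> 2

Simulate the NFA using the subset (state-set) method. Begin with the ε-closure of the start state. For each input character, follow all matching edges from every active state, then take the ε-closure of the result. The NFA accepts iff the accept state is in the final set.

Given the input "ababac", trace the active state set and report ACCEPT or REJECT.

Answer: ACCEPT

Derivation:
start: ε-closure({0}) = {0,1,2}
'a' @ 1: {3,4}
'b' @ 2: {1,2,5}  [accepting]
'a' @ 3: {3,4}
'b' @ 4: {1,2,5}  [accepting]
'a' @ 5: {3,4}
'c' @ 6: {1,2,5}  [accepting]
final: {1,2,5}; accept 1 in set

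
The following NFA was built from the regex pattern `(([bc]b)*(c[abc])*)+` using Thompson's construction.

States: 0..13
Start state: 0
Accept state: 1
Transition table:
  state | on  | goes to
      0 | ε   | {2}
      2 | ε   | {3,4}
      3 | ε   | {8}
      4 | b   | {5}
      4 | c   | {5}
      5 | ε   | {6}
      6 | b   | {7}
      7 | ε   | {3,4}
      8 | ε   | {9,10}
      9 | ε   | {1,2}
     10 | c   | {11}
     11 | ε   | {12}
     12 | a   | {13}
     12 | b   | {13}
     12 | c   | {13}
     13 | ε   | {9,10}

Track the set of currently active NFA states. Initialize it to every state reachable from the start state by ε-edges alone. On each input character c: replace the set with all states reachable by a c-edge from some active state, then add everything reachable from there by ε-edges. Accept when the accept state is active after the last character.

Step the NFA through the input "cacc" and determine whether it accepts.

Answer: ACCEPT

Derivation:
initial (ε-close {0}): {0,1,2,3,4,8,9,10}
'c' @ 1: {5,6,11,12}
'a' @ 2: {1,2,3,4,8,9,10,13}  ✓accept
'c' @ 3: {5,6,11,12}
'c' @ 4: {1,2,3,4,8,9,10,13}  ✓accept
final: {1,2,3,4,8,9,10,13}; accept 1 in set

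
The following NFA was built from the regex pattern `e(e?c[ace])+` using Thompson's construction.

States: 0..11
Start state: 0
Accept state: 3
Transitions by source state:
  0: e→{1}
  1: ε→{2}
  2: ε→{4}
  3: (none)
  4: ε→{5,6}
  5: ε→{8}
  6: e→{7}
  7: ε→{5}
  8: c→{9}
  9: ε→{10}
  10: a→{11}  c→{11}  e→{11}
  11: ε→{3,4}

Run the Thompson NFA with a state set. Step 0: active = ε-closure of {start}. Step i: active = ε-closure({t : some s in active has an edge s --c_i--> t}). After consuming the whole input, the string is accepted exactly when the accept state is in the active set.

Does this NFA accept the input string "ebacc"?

start: ε-closure({0}) = {0}
'e' @ 1: {1,2,4,5,6,8}
'b' @ 2: {}  — dead — no transitions
rest 'acc' ignored (set empty)
final: {}; accept 3 not in set

Answer: REJECT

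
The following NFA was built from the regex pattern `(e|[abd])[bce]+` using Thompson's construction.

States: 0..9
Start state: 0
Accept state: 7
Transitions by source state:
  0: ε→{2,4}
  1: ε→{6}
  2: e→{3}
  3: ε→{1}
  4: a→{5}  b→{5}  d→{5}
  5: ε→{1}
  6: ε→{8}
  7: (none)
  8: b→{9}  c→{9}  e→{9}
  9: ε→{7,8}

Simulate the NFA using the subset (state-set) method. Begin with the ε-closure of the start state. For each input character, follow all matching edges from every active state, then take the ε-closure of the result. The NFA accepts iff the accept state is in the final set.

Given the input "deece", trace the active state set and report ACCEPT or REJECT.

Answer: ACCEPT

Trace:
start: ε-closure({0}) = {0,2,4}
'd' @ 1: {1,5,6,8}
'e' @ 2: {7,8,9}  ✓accept
'e' @ 3: {7,8,9}  ✓accept
'c' @ 4: {7,8,9}  ✓accept
'e' @ 5: {7,8,9}  ✓accept
final: {7,8,9}; accept 7 in set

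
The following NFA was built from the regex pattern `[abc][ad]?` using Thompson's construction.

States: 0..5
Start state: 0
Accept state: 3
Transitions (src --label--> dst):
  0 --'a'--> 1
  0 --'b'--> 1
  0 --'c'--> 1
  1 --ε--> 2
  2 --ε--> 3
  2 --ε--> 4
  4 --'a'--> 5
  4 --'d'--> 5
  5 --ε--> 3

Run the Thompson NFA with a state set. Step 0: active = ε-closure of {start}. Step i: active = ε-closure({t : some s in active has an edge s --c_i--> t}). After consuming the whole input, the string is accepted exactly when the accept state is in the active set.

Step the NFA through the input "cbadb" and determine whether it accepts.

Answer: REJECT

Steps:
S₀ = ε-closure({0}) = {0}
'c' @ 1: {1,2,3,4}  (accept∈set)
'b' @ 2: {}  — state set empty
rest 'adb' ignored (set empty)
final: {}; accept 3 not in set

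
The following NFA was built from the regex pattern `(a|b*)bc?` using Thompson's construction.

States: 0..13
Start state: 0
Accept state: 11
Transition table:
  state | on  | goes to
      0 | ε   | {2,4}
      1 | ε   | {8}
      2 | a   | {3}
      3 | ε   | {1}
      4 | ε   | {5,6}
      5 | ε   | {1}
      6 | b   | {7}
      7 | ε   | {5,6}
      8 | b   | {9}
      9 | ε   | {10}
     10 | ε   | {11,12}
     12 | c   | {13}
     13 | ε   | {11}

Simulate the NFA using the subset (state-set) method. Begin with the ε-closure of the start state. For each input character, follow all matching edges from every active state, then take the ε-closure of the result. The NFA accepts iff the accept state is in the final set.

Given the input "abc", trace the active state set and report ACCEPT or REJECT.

initial (ε-close {0}): {0,1,2,4,5,6,8}
'a' @ 1: {1,3,8}
'b' @ 2: {9,10,11,12}  ✓accept
'c' @ 3: {11,13}  ✓accept
final: {11,13}; accept 11 in set

Answer: ACCEPT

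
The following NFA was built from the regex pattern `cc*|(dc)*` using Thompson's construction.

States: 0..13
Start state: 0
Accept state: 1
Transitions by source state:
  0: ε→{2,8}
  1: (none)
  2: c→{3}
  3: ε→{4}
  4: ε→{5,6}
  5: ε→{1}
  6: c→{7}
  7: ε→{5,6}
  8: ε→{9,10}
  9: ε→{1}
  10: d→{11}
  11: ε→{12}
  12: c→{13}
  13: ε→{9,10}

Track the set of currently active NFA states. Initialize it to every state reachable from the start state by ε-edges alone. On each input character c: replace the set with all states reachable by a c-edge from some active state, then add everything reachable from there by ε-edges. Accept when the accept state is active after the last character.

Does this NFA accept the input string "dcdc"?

Answer: ACCEPT

Derivation:
initial (ε-close {0}): {0,1,2,8,9,10}
'd' @ 1: {11,12}
'c' @ 2: {1,9,10,13}  ✓accept
'd' @ 3: {11,12}
'c' @ 4: {1,9,10,13}  ✓accept
final: {1,9,10,13}; accept 1 in set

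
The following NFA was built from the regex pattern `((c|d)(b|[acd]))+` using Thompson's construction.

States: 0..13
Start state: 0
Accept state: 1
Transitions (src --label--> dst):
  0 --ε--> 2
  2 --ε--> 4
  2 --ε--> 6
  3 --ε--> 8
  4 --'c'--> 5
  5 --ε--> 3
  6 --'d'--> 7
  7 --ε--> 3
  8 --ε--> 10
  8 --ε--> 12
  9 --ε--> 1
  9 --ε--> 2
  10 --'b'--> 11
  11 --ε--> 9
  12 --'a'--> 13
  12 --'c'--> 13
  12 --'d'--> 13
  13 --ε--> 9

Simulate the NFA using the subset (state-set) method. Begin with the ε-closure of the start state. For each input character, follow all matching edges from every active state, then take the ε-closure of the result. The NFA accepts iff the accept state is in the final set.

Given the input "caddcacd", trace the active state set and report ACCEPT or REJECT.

start: ε-closure({0}) = {0,2,4,6}
'c' @ 1: {3,5,8,10,12}
'a' @ 2: {1,2,4,6,9,13}  [accepting]
'd' @ 3: {3,7,8,10,12}
'd' @ 4: {1,2,4,6,9,13}  [accepting]
'c' @ 5: {3,5,8,10,12}
'a' @ 6: {1,2,4,6,9,13}  [accepting]
'c' @ 7: {3,5,8,10,12}
'd' @ 8: {1,2,4,6,9,13}  [accepting]
final: {1,2,4,6,9,13}; accept 1 in set

Answer: ACCEPT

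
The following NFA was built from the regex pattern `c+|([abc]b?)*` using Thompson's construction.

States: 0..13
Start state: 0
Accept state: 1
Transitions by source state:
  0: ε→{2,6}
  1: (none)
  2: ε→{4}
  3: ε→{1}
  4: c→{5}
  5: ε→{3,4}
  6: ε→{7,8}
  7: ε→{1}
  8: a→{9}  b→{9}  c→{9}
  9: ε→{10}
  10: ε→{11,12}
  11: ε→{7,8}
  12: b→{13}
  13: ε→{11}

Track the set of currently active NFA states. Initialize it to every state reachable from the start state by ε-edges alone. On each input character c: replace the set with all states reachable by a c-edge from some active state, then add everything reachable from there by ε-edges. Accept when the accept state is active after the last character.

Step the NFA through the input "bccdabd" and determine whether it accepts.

S₀ = ε-closure({0}) = {0,1,2,4,6,7,8}
'b' @ 1: {1,7,8,9,10,11,12}  ✓accept
'c' @ 2: {1,7,8,9,10,11,12}  ✓accept
'c' @ 3: {1,7,8,9,10,11,12}  ✓accept
'd' @ 4: {}  — dead — no transitions
rest 'abd' ignored (set empty)
after full input: {}  (accept=1 not in)

Answer: REJECT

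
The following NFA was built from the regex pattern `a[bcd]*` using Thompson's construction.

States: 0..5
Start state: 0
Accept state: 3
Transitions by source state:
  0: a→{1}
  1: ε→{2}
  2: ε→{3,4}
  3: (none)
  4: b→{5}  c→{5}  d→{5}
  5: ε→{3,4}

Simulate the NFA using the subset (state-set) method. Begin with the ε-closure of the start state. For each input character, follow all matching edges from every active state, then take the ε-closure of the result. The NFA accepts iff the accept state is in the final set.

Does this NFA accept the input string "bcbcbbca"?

S₀ = ε-closure({0}) = {0}
'b' @ 1: {}  — no active states
rest 'cbcbbca' ignored (set empty)
final: {}; accept 3 not in set

Answer: REJECT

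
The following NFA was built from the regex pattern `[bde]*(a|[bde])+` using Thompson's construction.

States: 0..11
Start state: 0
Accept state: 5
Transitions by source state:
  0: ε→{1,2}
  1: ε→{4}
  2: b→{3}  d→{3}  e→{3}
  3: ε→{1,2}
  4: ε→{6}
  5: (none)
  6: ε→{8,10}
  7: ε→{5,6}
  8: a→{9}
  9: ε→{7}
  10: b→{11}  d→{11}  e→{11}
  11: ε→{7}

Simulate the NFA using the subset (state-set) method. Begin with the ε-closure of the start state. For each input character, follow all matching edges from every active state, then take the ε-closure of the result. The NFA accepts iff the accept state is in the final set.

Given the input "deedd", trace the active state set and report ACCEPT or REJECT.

Answer: ACCEPT

Trace:
initial (ε-close {0}): {0,1,2,4,6,8,10}
'd' @ 1: {1,2,3,4,5,6,7,8,10,11}  ✓accept
'e' @ 2: {1,2,3,4,5,6,7,8,10,11}  ✓accept
'e' @ 3: {1,2,3,4,5,6,7,8,10,11}  ✓accept
'd' @ 4: {1,2,3,4,5,6,7,8,10,11}  ✓accept
'd' @ 5: {1,2,3,4,5,6,7,8,10,11}  ✓accept
end set {1,2,3,4,5,6,7,8,10,11} — state 5 in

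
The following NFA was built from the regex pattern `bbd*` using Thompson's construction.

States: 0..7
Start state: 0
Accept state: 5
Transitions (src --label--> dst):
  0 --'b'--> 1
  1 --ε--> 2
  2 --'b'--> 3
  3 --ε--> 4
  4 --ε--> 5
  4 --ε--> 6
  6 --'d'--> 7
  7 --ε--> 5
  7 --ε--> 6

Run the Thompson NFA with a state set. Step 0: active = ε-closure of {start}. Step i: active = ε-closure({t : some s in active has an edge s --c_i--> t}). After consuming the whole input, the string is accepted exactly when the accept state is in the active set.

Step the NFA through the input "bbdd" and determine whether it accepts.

Answer: ACCEPT

Steps:
S₀ = ε-closure({0}) = {0}
'b' @ 1: {1,2}
'b' @ 2: {3,4,5,6}  [accepting]
'd' @ 3: {5,6,7}  [accepting]
'd' @ 4: {5,6,7}  [accepting]
end set {5,6,7} — state 5 in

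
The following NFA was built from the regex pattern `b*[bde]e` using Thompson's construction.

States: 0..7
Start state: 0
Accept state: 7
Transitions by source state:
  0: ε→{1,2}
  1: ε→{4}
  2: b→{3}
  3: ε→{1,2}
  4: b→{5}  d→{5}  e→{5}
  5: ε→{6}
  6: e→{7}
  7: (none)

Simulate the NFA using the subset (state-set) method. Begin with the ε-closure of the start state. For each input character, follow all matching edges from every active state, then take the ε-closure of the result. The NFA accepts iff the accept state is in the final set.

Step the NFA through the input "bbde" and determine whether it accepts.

Answer: ACCEPT

Steps:
start: ε-closure({0}) = {0,1,2,4}
'b' @ 1: {1,2,3,4,5,6}
'b' @ 2: {1,2,3,4,5,6}
'd' @ 3: {5,6}
'e' @ 4: {7}  [accepting]
after full input: {7}  (accept=7 in)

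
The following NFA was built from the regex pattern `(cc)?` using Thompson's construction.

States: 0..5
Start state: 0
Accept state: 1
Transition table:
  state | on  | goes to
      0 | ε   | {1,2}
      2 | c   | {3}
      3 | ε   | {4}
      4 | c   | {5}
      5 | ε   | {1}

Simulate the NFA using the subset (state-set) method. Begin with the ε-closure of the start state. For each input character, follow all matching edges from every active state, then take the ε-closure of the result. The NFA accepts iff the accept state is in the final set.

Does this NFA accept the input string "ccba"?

Answer: REJECT

Steps:
start: ε-closure({0}) = {0,1,2}
'c' @ 1: {3,4}
'c' @ 2: {1,5}  [accepting]
'b' @ 3: {}  — no active states
rest 'a' ignored (set empty)
after full input: {}  (accept=1 not in)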